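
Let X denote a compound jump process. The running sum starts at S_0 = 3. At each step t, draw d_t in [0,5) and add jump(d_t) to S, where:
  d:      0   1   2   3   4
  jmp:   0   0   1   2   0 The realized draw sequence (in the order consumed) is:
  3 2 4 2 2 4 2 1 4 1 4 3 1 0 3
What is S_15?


t=0: S=3, d=3, jump=2, S_1=5
t=1: S=5, d=2, jump=1, S_2=6
t=2: S=6, d=4, jump=0, S_3=6
t=3: S=6, d=2, jump=1, S_4=7
t=4: S=7, d=2, jump=1, S_5=8
t=5: S=8, d=4, jump=0, S_6=8
t=6: S=8, d=2, jump=1, S_7=9
t=7: S=9, d=1, jump=0, S_8=9
t=8: S=9, d=4, jump=0, S_9=9
t=9: S=9, d=1, jump=0, S_10=9
t=10: S=9, d=4, jump=0, S_11=9
t=11: S=9, d=3, jump=2, S_12=11
t=12: S=11, d=1, jump=0, S_13=11
t=13: S=11, d=0, jump=0, S_14=11
t=14: S=11, d=3, jump=2, S_15=13

13


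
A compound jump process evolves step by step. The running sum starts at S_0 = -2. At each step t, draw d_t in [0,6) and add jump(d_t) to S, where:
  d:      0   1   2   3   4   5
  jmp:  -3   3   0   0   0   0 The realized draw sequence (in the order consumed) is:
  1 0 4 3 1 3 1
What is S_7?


t=0: S=-2, d=1, jump=3, S_1=1
t=1: S=1, d=0, jump=-3, S_2=-2
t=2: S=-2, d=4, jump=0, S_3=-2
t=3: S=-2, d=3, jump=0, S_4=-2
t=4: S=-2, d=1, jump=3, S_5=1
t=5: S=1, d=3, jump=0, S_6=1
t=6: S=1, d=1, jump=3, S_7=4

4


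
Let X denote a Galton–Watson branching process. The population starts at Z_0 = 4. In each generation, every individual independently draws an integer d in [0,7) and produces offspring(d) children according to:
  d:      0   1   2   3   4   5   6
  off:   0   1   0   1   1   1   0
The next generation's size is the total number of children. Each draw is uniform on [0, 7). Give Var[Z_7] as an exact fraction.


52897972224/678223072849

Outcome values over d=0..6: [0, 1, 0, 1, 1, 1, 0]
Σy = 4, Σy² = 4, M = 7
μ = 4/7 = 4/7,  σ² = 4/7 − (4/7)² = 12/49
V_0 = 0, E_0 = 4
V_1 = 12/49·E_0 + (4/7)²·V_0 = 48/49;  E_1 = 16/7
V_2 = 12/49·E_1 + (4/7)²·V_1 = 2112/2401;  E_2 = 64/49
V_3 = 12/49·E_2 + (4/7)²·V_2 = 71424/117649;  E_3 = 256/343
V_4 = 12/49·E_3 + (4/7)²·V_3 = 2196480/5764801;  E_4 = 1024/2401
V_5 = 12/49·E_4 + (4/7)²·V_4 = 64647168/282475249;  E_5 = 4096/16807
V_6 = 12/49·E_5 + (4/7)²·V_5 = 1860452352/13841287201;  E_6 = 16384/117649
V_7 = 12/49·E_6 + (4/7)²·V_6 = 52897972224/678223072849;  E_7 = 65536/823543


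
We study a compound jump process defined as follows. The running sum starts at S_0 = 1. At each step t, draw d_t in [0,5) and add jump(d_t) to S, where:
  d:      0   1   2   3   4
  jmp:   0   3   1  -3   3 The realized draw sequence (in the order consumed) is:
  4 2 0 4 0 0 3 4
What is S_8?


8

t=0: S=1, d=4, jump=3, S_1=4
t=1: S=4, d=2, jump=1, S_2=5
t=2: S=5, d=0, jump=0, S_3=5
t=3: S=5, d=4, jump=3, S_4=8
t=4: S=8, d=0, jump=0, S_5=8
t=5: S=8, d=0, jump=0, S_6=8
t=6: S=8, d=3, jump=-3, S_7=5
t=7: S=5, d=4, jump=3, S_8=8


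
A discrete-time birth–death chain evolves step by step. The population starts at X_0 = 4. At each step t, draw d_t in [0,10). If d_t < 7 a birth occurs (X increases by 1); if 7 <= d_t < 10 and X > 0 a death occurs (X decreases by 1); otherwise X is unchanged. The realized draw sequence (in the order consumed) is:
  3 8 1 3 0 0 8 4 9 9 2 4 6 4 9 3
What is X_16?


t=0: X=4, d=3 → birth, X_1=5
t=1: X=5, d=8 → death, X_2=4
t=2: X=4, d=1 → birth, X_3=5
t=3: X=5, d=3 → birth, X_4=6
t=4: X=6, d=0 → birth, X_5=7
t=5: X=7, d=0 → birth, X_6=8
t=6: X=8, d=8 → death, X_7=7
t=7: X=7, d=4 → birth, X_8=8
t=8: X=8, d=9 → death, X_9=7
t=9: X=7, d=9 → death, X_10=6
t=10: X=6, d=2 → birth, X_11=7
t=11: X=7, d=4 → birth, X_12=8
t=12: X=8, d=6 → birth, X_13=9
t=13: X=9, d=4 → birth, X_14=10
t=14: X=10, d=9 → death, X_15=9
t=15: X=9, d=3 → birth, X_16=10

10


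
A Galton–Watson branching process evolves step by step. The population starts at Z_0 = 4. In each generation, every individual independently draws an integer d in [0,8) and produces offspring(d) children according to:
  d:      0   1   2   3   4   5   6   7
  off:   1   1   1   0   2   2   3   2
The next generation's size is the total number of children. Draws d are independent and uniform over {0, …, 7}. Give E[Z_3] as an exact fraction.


27/2

Outcome values over d=0..7: [1, 1, 1, 0, 2, 2, 3, 2]
Σy = 12, Σy² = 24, M = 8
μ = 12/8 = 3/2,  σ² = 24/8 − (3/2)² = 3/4
E[Z_0] = 4
E[Z_1] = 3/2·E[Z_0] = 6
E[Z_2] = 3/2·E[Z_1] = 9
E[Z_3] = 3/2·E[Z_2] = 27/2


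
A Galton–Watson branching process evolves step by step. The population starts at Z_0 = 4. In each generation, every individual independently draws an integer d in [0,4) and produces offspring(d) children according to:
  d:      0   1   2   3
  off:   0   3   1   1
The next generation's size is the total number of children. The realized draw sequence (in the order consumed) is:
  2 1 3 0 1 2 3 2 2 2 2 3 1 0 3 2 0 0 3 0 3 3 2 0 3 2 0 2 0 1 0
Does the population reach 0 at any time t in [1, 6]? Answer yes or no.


no

gen 0: Z_0=4, draws=[2, 1, 3, 0], offspring=[1, 3, 1, 0], Z_1=5
gen 1: Z_1=5, draws=[1, 2, 3, 2, 2], offspring=[3, 1, 1, 1, 1], Z_2=7
gen 2: Z_2=7, draws=[2, 2, 3, 1, 0, 3, 2], offspring=[1, 1, 1, 3, 0, 1, 1], Z_3=8
gen 3: Z_3=8, draws=[0, 0, 3, 0, 3, 3, 2, 0], offspring=[0, 0, 1, 0, 1, 1, 1, 0], Z_4=4
gen 4: Z_4=4, draws=[3, 2, 0, 2], offspring=[1, 1, 0, 1], Z_5=3
gen 5: Z_5=3, draws=[0, 1, 0], offspring=[0, 3, 0], Z_6=3


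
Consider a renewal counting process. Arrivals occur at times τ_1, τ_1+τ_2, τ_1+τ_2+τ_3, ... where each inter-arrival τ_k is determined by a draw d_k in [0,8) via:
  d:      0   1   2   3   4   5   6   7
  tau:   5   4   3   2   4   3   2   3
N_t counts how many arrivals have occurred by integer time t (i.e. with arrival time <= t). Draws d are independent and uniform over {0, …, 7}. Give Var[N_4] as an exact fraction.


47/256

Inter-arrival values over d=0..7: [5, 4, 3, 2, 4, 3, 2, 3]
Each d has probability 1/8, so the pmf of τ is: f(2) = 1/4, f(3) = 3/8, f(4) = 1/4, f(5) = 1/8
Let p_n(j) = P(N_n = j), with p_0 = [1]. Condition on τ_1: p_n(0) = P(τ > n), and for j >= 1, p_n(j) = Σ_{k<=n} f(k)·p_{n−k}(j−1)
p_1 = [1]  (j = 0)
p_2 = [3/4, 1/4]  (j = 0..1)
p_3 = [3/8, 5/8]  (j = 0..1)
p_4 = [1/8, 13/16, 1/16]  (j = 0..2)
E[N_4] = Σ j·p_4(j) = 15/16;  E[N_4²] = Σ j²·p_4(j) = 17/16
Var[N_4] = 17/16 − (15/16)² = 47/256


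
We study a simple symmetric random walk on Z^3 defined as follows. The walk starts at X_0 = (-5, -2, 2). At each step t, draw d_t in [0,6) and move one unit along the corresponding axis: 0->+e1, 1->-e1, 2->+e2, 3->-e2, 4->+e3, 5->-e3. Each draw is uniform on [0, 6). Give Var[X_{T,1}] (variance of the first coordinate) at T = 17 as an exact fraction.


17/3

Outcome values over d=0..5: [1, -1, 0, 0, 0, 0]
Σy = 0, Σy² = 2, M = 6
μ = 0/6 = 0,  σ² = 2/6 − (0)² = 1/3
Independent increments: Var[X_17] = 17·σ² = 17·(1/3) = 17/3


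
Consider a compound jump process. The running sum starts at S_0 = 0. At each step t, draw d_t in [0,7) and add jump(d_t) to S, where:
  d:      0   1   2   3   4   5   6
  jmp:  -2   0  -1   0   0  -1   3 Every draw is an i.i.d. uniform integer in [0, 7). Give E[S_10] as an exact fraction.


-10/7

Outcome values over d=0..6: [-2, 0, -1, 0, 0, -1, 3]
Σy = -1, Σy² = 15, M = 7
μ = -1/7 = -1/7,  σ² = 15/7 − (-1/7)² = 104/49
E[S_10] = 0 + 10·(-1/7) = -10/7


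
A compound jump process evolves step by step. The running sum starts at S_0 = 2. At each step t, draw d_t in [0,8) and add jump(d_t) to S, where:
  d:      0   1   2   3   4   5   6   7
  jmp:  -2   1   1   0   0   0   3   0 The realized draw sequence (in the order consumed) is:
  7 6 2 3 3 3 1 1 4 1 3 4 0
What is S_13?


7

t=0: S=2, d=7, jump=0, S_1=2
t=1: S=2, d=6, jump=3, S_2=5
t=2: S=5, d=2, jump=1, S_3=6
t=3: S=6, d=3, jump=0, S_4=6
t=4: S=6, d=3, jump=0, S_5=6
t=5: S=6, d=3, jump=0, S_6=6
t=6: S=6, d=1, jump=1, S_7=7
t=7: S=7, d=1, jump=1, S_8=8
t=8: S=8, d=4, jump=0, S_9=8
t=9: S=8, d=1, jump=1, S_10=9
t=10: S=9, d=3, jump=0, S_11=9
t=11: S=9, d=4, jump=0, S_12=9
t=12: S=9, d=0, jump=-2, S_13=7


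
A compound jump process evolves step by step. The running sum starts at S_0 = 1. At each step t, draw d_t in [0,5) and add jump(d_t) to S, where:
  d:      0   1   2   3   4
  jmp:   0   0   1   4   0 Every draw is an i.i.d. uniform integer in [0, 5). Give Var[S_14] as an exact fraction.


168/5

Outcome values over d=0..4: [0, 0, 1, 4, 0]
Σy = 5, Σy² = 17, M = 5
μ = 5/5 = 1,  σ² = 17/5 − (1)² = 12/5
Independent increments: Var[S_14] = 14·σ² = 14·(12/5) = 168/5


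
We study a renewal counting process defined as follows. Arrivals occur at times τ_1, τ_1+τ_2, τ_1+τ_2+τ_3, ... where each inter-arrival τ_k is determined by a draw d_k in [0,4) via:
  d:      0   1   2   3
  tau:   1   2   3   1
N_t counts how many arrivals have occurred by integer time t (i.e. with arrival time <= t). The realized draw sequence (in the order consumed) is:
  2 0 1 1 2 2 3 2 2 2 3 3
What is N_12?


draw d_1=2: τ_1=3, arrival time A_1=3
draw d_2=0: τ_2=1, arrival time A_2=4
draw d_3=1: τ_3=2, arrival time A_3=6
draw d_4=1: τ_4=2, arrival time A_4=8
draw d_5=2: τ_5=3, arrival time A_5=11
draw d_6=2: τ_6=3, arrival time A_6=14
draw d_7=3: τ_7=1, arrival time A_7=15
draw d_8=2: τ_8=3, arrival time A_8=18
draw d_9=2: τ_9=3, arrival time A_9=21
draw d_10=2: τ_10=3, arrival time A_10=24
draw d_11=3: τ_11=1, arrival time A_11=25
draw d_12=3: τ_12=1, arrival time A_12=26
N_t over t=0..12: 0:0 1:0 2:0 3:1 4:2 5:2 6:3 7:3 8:4 9:4 10:4 11:5 12:5

5


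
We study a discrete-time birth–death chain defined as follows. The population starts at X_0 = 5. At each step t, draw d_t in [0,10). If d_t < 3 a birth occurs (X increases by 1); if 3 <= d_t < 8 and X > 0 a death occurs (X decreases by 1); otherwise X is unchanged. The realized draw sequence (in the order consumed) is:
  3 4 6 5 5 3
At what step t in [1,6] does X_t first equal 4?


t=0: X=5, d=3 → death, X_1=4
t=1: X=4, d=4 → death, X_2=3
t=2: X=3, d=6 → death, X_3=2
t=3: X=2, d=5 → death, X_4=1
t=4: X=1, d=5 → death, X_5=0
t=5: X=0, d=3 → hold, X_6=0

1


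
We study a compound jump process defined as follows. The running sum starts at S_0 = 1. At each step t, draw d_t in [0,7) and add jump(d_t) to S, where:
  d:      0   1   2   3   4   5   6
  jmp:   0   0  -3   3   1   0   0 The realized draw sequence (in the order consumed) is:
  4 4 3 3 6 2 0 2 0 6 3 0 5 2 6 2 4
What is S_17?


1

t=0: S=1, d=4, jump=1, S_1=2
t=1: S=2, d=4, jump=1, S_2=3
t=2: S=3, d=3, jump=3, S_3=6
t=3: S=6, d=3, jump=3, S_4=9
t=4: S=9, d=6, jump=0, S_5=9
t=5: S=9, d=2, jump=-3, S_6=6
t=6: S=6, d=0, jump=0, S_7=6
t=7: S=6, d=2, jump=-3, S_8=3
t=8: S=3, d=0, jump=0, S_9=3
t=9: S=3, d=6, jump=0, S_10=3
t=10: S=3, d=3, jump=3, S_11=6
t=11: S=6, d=0, jump=0, S_12=6
t=12: S=6, d=5, jump=0, S_13=6
t=13: S=6, d=2, jump=-3, S_14=3
t=14: S=3, d=6, jump=0, S_15=3
t=15: S=3, d=2, jump=-3, S_16=0
t=16: S=0, d=4, jump=1, S_17=1


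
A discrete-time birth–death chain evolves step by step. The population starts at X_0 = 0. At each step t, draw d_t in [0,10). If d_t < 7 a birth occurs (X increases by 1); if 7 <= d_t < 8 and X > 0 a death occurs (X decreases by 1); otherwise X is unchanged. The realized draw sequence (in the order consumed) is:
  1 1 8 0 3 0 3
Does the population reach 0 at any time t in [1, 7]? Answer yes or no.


no

t=0: X=0, d=1 → birth, X_1=1
t=1: X=1, d=1 → birth, X_2=2
t=2: X=2, d=8 → hold, X_3=2
t=3: X=2, d=0 → birth, X_4=3
t=4: X=3, d=3 → birth, X_5=4
t=5: X=4, d=0 → birth, X_6=5
t=6: X=5, d=3 → birth, X_7=6


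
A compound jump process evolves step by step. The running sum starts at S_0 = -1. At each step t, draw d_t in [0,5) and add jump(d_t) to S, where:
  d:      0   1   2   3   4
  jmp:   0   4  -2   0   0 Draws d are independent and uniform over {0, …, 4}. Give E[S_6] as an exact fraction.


7/5

Outcome values over d=0..4: [0, 4, -2, 0, 0]
Σy = 2, Σy² = 20, M = 5
μ = 2/5 = 2/5,  σ² = 20/5 − (2/5)² = 96/25
E[S_6] = -1 + 6·(2/5) = 7/5


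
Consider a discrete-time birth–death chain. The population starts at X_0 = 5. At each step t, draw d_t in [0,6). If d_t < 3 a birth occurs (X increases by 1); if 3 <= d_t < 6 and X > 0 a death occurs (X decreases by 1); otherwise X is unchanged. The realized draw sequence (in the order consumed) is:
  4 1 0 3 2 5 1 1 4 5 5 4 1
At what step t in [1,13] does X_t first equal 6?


3

t=0: X=5, d=4 → death, X_1=4
t=1: X=4, d=1 → birth, X_2=5
t=2: X=5, d=0 → birth, X_3=6
t=3: X=6, d=3 → death, X_4=5
t=4: X=5, d=2 → birth, X_5=6
t=5: X=6, d=5 → death, X_6=5
t=6: X=5, d=1 → birth, X_7=6
t=7: X=6, d=1 → birth, X_8=7
t=8: X=7, d=4 → death, X_9=6
t=9: X=6, d=5 → death, X_10=5
t=10: X=5, d=5 → death, X_11=4
t=11: X=4, d=4 → death, X_12=3
t=12: X=3, d=1 → birth, X_13=4


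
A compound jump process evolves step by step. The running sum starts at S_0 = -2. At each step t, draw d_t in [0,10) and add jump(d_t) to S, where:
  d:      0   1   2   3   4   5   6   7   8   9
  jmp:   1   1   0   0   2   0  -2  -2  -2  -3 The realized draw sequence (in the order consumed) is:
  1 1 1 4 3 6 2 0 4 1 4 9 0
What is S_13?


5

t=0: S=-2, d=1, jump=1, S_1=-1
t=1: S=-1, d=1, jump=1, S_2=0
t=2: S=0, d=1, jump=1, S_3=1
t=3: S=1, d=4, jump=2, S_4=3
t=4: S=3, d=3, jump=0, S_5=3
t=5: S=3, d=6, jump=-2, S_6=1
t=6: S=1, d=2, jump=0, S_7=1
t=7: S=1, d=0, jump=1, S_8=2
t=8: S=2, d=4, jump=2, S_9=4
t=9: S=4, d=1, jump=1, S_10=5
t=10: S=5, d=4, jump=2, S_11=7
t=11: S=7, d=9, jump=-3, S_12=4
t=12: S=4, d=0, jump=1, S_13=5


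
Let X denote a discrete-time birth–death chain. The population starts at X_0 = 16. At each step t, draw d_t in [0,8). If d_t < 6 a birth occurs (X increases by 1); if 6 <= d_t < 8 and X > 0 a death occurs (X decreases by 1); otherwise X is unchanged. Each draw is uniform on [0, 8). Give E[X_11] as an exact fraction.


43/2

X can drop by at most 1 per step and X_0 = 16 > T = 11, so X_t >= 16 − t >= 5 > 0 for every t <= 11: the floor at 0 (the 'and X > 0' condition) never binds. Hence X_11 = X_0 + Σ_{t<11} Y_t with i.i.d. increments Y_t = y(d_t) ∈ {+1, −1, 0}.
Outcome values over d=0..7: [1, 1, 1, 1, 1, 1, -1, -1]
Σy = 4, Σy² = 8, M = 8
μ = 4/8 = 1/2,  σ² = 8/8 − (1/2)² = 3/4
E[X_11] = 16 + 11·(1/2) = 43/2


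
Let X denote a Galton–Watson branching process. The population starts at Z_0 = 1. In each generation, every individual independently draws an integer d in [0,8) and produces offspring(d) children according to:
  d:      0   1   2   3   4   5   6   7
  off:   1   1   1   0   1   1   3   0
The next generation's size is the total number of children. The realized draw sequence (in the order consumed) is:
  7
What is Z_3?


gen 0: Z_0=1, draws=[7], offspring=[0], Z_1=0
gen 1: Z_1=0, draws=[], offspring=[], Z_2=0
gen 2: Z_2=0, draws=[], offspring=[], Z_3=0

0


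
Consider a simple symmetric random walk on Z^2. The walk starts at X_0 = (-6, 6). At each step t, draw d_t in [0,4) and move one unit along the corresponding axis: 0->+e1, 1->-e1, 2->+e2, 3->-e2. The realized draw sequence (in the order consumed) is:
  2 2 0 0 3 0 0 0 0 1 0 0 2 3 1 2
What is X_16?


(0, 8)

t=0: X=(-6, 6), d=2 → +e2, X_1=(-6, 7)
t=1: X=(-6, 7), d=2 → +e2, X_2=(-6, 8)
t=2: X=(-6, 8), d=0 → +e1, X_3=(-5, 8)
t=3: X=(-5, 8), d=0 → +e1, X_4=(-4, 8)
t=4: X=(-4, 8), d=3 → -e2, X_5=(-4, 7)
t=5: X=(-4, 7), d=0 → +e1, X_6=(-3, 7)
t=6: X=(-3, 7), d=0 → +e1, X_7=(-2, 7)
t=7: X=(-2, 7), d=0 → +e1, X_8=(-1, 7)
t=8: X=(-1, 7), d=0 → +e1, X_9=(0, 7)
t=9: X=(0, 7), d=1 → -e1, X_10=(-1, 7)
t=10: X=(-1, 7), d=0 → +e1, X_11=(0, 7)
t=11: X=(0, 7), d=0 → +e1, X_12=(1, 7)
t=12: X=(1, 7), d=2 → +e2, X_13=(1, 8)
t=13: X=(1, 8), d=3 → -e2, X_14=(1, 7)
t=14: X=(1, 7), d=1 → -e1, X_15=(0, 7)
t=15: X=(0, 7), d=2 → +e2, X_16=(0, 8)


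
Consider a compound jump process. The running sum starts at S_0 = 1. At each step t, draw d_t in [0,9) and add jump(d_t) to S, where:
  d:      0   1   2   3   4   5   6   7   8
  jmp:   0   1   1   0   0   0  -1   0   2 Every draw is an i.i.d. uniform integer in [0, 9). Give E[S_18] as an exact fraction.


7

Outcome values over d=0..8: [0, 1, 1, 0, 0, 0, -1, 0, 2]
Σy = 3, Σy² = 7, M = 9
μ = 3/9 = 1/3,  σ² = 7/9 − (1/3)² = 2/3
E[S_18] = 1 + 18·(1/3) = 7


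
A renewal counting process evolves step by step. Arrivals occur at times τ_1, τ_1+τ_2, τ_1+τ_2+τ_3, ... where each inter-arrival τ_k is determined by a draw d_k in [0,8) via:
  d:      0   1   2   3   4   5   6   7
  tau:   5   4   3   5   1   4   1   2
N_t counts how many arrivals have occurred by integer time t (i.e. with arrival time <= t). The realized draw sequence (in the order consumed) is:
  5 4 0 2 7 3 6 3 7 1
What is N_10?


draw d_1=5: τ_1=4, arrival time A_1=4
draw d_2=4: τ_2=1, arrival time A_2=5
draw d_3=0: τ_3=5, arrival time A_3=10
draw d_4=2: τ_4=3, arrival time A_4=13
draw d_5=7: τ_5=2, arrival time A_5=15
draw d_6=3: τ_6=5, arrival time A_6=20
draw d_7=6: τ_7=1, arrival time A_7=21
draw d_8=3: τ_8=5, arrival time A_8=26
draw d_9=7: τ_9=2, arrival time A_9=28
draw d_10=1: τ_10=4, arrival time A_10=32
N_t over t=0..10: 0:0 1:0 2:0 3:0 4:1 5:2 6:2 7:2 8:2 9:2 10:3

3


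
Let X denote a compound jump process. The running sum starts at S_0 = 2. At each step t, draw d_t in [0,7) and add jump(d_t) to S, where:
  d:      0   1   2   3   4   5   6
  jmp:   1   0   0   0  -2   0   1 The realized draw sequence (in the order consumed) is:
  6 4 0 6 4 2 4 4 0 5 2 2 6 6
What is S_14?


t=0: S=2, d=6, jump=1, S_1=3
t=1: S=3, d=4, jump=-2, S_2=1
t=2: S=1, d=0, jump=1, S_3=2
t=3: S=2, d=6, jump=1, S_4=3
t=4: S=3, d=4, jump=-2, S_5=1
t=5: S=1, d=2, jump=0, S_6=1
t=6: S=1, d=4, jump=-2, S_7=-1
t=7: S=-1, d=4, jump=-2, S_8=-3
t=8: S=-3, d=0, jump=1, S_9=-2
t=9: S=-2, d=5, jump=0, S_10=-2
t=10: S=-2, d=2, jump=0, S_11=-2
t=11: S=-2, d=2, jump=0, S_12=-2
t=12: S=-2, d=6, jump=1, S_13=-1
t=13: S=-1, d=6, jump=1, S_14=0

0


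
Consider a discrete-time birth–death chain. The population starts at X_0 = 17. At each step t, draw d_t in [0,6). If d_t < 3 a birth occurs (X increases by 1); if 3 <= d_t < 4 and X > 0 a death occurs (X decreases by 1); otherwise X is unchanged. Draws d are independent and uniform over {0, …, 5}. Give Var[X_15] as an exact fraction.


25/3

X can drop by at most 1 per step and X_0 = 17 > T = 15, so X_t >= 17 − t >= 2 > 0 for every t <= 15: the floor at 0 (the 'and X > 0' condition) never binds. Hence X_15 = X_0 + Σ_{t<15} Y_t with i.i.d. increments Y_t = y(d_t) ∈ {+1, −1, 0}.
Outcome values over d=0..5: [1, 1, 1, -1, 0, 0]
Σy = 2, Σy² = 4, M = 6
μ = 2/6 = 1/3,  σ² = 4/6 − (1/3)² = 5/9
Independent increments: Var[X_15] = 15·σ² = 15·(5/9) = 25/3


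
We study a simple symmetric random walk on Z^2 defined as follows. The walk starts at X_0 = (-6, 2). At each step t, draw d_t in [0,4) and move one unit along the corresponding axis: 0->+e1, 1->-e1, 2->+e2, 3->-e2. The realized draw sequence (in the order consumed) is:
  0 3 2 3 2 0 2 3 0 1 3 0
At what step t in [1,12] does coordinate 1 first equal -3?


9

t=0: X=(-6, 2), d=0 → +e1, X_1=(-5, 2)
t=1: X=(-5, 2), d=3 → -e2, X_2=(-5, 1)
t=2: X=(-5, 1), d=2 → +e2, X_3=(-5, 2)
t=3: X=(-5, 2), d=3 → -e2, X_4=(-5, 1)
t=4: X=(-5, 1), d=2 → +e2, X_5=(-5, 2)
t=5: X=(-5, 2), d=0 → +e1, X_6=(-4, 2)
t=6: X=(-4, 2), d=2 → +e2, X_7=(-4, 3)
t=7: X=(-4, 3), d=3 → -e2, X_8=(-4, 2)
t=8: X=(-4, 2), d=0 → +e1, X_9=(-3, 2)
t=9: X=(-3, 2), d=1 → -e1, X_10=(-4, 2)
t=10: X=(-4, 2), d=3 → -e2, X_11=(-4, 1)
t=11: X=(-4, 1), d=0 → +e1, X_12=(-3, 1)


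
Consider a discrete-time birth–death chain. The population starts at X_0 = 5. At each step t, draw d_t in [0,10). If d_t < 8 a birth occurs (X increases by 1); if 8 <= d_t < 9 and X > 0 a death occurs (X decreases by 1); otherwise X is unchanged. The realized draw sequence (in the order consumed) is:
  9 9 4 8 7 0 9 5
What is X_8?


t=0: X=5, d=9 → hold, X_1=5
t=1: X=5, d=9 → hold, X_2=5
t=2: X=5, d=4 → birth, X_3=6
t=3: X=6, d=8 → death, X_4=5
t=4: X=5, d=7 → birth, X_5=6
t=5: X=6, d=0 → birth, X_6=7
t=6: X=7, d=9 → hold, X_7=7
t=7: X=7, d=5 → birth, X_8=8

8


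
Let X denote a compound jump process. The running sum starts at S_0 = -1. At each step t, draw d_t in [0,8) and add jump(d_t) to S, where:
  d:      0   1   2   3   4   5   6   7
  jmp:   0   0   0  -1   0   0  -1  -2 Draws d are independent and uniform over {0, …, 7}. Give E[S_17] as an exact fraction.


-19/2

Outcome values over d=0..7: [0, 0, 0, -1, 0, 0, -1, -2]
Σy = -4, Σy² = 6, M = 8
μ = -4/8 = -1/2,  σ² = 6/8 − (-1/2)² = 1/2
E[S_17] = -1 + 17·(-1/2) = -19/2


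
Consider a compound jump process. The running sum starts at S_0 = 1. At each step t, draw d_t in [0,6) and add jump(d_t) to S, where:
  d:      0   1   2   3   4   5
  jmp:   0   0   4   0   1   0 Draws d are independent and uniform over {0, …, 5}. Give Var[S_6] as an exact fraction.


77/6

Outcome values over d=0..5: [0, 0, 4, 0, 1, 0]
Σy = 5, Σy² = 17, M = 6
μ = 5/6 = 5/6,  σ² = 17/6 − (5/6)² = 77/36
Independent increments: Var[S_6] = 6·σ² = 6·(77/36) = 77/6


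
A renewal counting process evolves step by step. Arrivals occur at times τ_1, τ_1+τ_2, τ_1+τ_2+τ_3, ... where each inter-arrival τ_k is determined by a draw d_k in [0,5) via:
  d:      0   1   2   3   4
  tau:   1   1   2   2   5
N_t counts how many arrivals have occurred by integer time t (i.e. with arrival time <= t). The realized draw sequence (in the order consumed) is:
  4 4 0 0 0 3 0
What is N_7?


1

draw d_1=4: τ_1=5, arrival time A_1=5
draw d_2=4: τ_2=5, arrival time A_2=10
draw d_3=0: τ_3=1, arrival time A_3=11
draw d_4=0: τ_4=1, arrival time A_4=12
draw d_5=0: τ_5=1, arrival time A_5=13
draw d_6=3: τ_6=2, arrival time A_6=15
draw d_7=0: τ_7=1, arrival time A_7=16
N_t over t=0..7: 0:0 1:0 2:0 3:0 4:0 5:1 6:1 7:1


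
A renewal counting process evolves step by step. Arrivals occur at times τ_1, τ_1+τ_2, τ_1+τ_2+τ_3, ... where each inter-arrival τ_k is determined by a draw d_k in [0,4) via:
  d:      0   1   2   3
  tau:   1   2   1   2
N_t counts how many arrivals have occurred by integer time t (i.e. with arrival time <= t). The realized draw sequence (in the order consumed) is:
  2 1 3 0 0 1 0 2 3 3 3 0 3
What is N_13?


draw d_1=2: τ_1=1, arrival time A_1=1
draw d_2=1: τ_2=2, arrival time A_2=3
draw d_3=3: τ_3=2, arrival time A_3=5
draw d_4=0: τ_4=1, arrival time A_4=6
draw d_5=0: τ_5=1, arrival time A_5=7
draw d_6=1: τ_6=2, arrival time A_6=9
draw d_7=0: τ_7=1, arrival time A_7=10
draw d_8=2: τ_8=1, arrival time A_8=11
draw d_9=3: τ_9=2, arrival time A_9=13
draw d_10=3: τ_10=2, arrival time A_10=15
draw d_11=3: τ_11=2, arrival time A_11=17
draw d_12=0: τ_12=1, arrival time A_12=18
draw d_13=3: τ_13=2, arrival time A_13=20
N_t over t=0..13: 0:0 1:1 2:1 3:2 4:2 5:3 6:4 7:5 8:5 9:6 10:7 11:8 12:8 13:9

9


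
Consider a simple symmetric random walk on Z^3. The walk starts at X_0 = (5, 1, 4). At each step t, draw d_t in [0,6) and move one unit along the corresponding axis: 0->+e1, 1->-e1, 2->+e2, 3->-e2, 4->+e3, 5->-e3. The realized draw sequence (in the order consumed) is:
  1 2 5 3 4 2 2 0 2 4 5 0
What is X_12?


t=0: X=(5, 1, 4), d=1 → -e1, X_1=(4, 1, 4)
t=1: X=(4, 1, 4), d=2 → +e2, X_2=(4, 2, 4)
t=2: X=(4, 2, 4), d=5 → -e3, X_3=(4, 2, 3)
t=3: X=(4, 2, 3), d=3 → -e2, X_4=(4, 1, 3)
t=4: X=(4, 1, 3), d=4 → +e3, X_5=(4, 1, 4)
t=5: X=(4, 1, 4), d=2 → +e2, X_6=(4, 2, 4)
t=6: X=(4, 2, 4), d=2 → +e2, X_7=(4, 3, 4)
t=7: X=(4, 3, 4), d=0 → +e1, X_8=(5, 3, 4)
t=8: X=(5, 3, 4), d=2 → +e2, X_9=(5, 4, 4)
t=9: X=(5, 4, 4), d=4 → +e3, X_10=(5, 4, 5)
t=10: X=(5, 4, 5), d=5 → -e3, X_11=(5, 4, 4)
t=11: X=(5, 4, 4), d=0 → +e1, X_12=(6, 4, 4)

(6, 4, 4)


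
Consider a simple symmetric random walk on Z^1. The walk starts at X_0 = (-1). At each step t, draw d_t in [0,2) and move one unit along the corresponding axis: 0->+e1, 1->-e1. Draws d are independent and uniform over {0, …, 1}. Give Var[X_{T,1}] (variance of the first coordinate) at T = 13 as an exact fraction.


Outcome values over d=0..1: [1, -1]
Σy = 0, Σy² = 2, M = 2
μ = 0/2 = 0,  σ² = 2/2 − (0)² = 1
Independent increments: Var[X_13] = 13·σ² = 13·(1) = 13

13


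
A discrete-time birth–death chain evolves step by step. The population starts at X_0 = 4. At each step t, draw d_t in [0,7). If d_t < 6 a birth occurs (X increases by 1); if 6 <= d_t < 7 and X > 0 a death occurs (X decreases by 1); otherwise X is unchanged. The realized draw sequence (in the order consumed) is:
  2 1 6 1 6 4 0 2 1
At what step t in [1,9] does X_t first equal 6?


t=0: X=4, d=2 → birth, X_1=5
t=1: X=5, d=1 → birth, X_2=6
t=2: X=6, d=6 → death, X_3=5
t=3: X=5, d=1 → birth, X_4=6
t=4: X=6, d=6 → death, X_5=5
t=5: X=5, d=4 → birth, X_6=6
t=6: X=6, d=0 → birth, X_7=7
t=7: X=7, d=2 → birth, X_8=8
t=8: X=8, d=1 → birth, X_9=9

2


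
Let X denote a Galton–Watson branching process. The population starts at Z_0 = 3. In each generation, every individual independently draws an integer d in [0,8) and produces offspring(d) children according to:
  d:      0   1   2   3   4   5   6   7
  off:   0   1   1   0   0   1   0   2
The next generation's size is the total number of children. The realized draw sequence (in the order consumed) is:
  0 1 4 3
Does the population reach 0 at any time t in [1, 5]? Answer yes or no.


gen 0: Z_0=3, draws=[0, 1, 4], offspring=[0, 1, 0], Z_1=1
gen 1: Z_1=1, draws=[3], offspring=[0], Z_2=0
gen 2: Z_2=0, draws=[], offspring=[], Z_3=0
gen 3: Z_3=0, draws=[], offspring=[], Z_4=0
gen 4: Z_4=0, draws=[], offspring=[], Z_5=0

yes


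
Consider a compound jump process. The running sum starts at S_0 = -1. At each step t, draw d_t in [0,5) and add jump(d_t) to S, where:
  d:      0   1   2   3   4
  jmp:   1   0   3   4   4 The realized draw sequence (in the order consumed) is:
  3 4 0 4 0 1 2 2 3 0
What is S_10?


t=0: S=-1, d=3, jump=4, S_1=3
t=1: S=3, d=4, jump=4, S_2=7
t=2: S=7, d=0, jump=1, S_3=8
t=3: S=8, d=4, jump=4, S_4=12
t=4: S=12, d=0, jump=1, S_5=13
t=5: S=13, d=1, jump=0, S_6=13
t=6: S=13, d=2, jump=3, S_7=16
t=7: S=16, d=2, jump=3, S_8=19
t=8: S=19, d=3, jump=4, S_9=23
t=9: S=23, d=0, jump=1, S_10=24

24


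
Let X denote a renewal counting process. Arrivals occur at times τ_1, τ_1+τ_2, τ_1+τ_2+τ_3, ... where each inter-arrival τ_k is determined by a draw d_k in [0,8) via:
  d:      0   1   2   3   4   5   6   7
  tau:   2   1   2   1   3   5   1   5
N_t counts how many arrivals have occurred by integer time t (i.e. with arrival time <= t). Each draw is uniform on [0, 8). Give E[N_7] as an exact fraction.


5680883/2097152

Inter-arrival values over d=0..7: [2, 1, 2, 1, 3, 5, 1, 5]
Each d has probability 1/8, so the pmf of τ is: f(1) = 3/8, f(2) = 1/4, f(3) = 1/8, f(5) = 1/4
Renewal equation for m(n) = E[N_n]: condition on τ_1 = k (if k <= n, one arrival plus a fresh copy on the remaining n−k steps): m(n) = F(n) + Σ_{k<=n} f(k)·m(n−k), where F(n) = P(τ <= n) and m(0) = 0
m(1) = F(1) = 3/8
m(2) = F(2) + f(1)·m(1) = 5/8 + 3/8·3/8 = 49/64
m(3) = F(3) + f(1)·m(2) + f(2)·m(1) = 3/4 + 3/8·49/64 + 1/4·3/8 = 579/512
m(4) = F(4) + f(1)·m(3) + f(2)·m(2) + f(3)·m(1) = 3/4 + 3/8·579/512 + 1/4·49/64 + 1/8·3/8 = 5785/4096
m(5) = F(5) + f(1)·m(4) + f(2)·m(3) + f(3)·m(2) = 1 + 3/8·5785/4096 + 1/4·579/512 + 1/8·49/64 = 62523/32768
m(6) = F(6) + f(1)·m(5) + f(2)·m(4) + f(3)·m(3) + f(5)·m(1) = 1 + 3/8·62523/32768 + 1/4·5785/4096 + 1/8·579/512 + 1/4·3/8 = 603905/262144
m(7) = F(7) + f(1)·m(6) + f(2)·m(5) + f(3)·m(4) + f(5)·m(2) = 1 + 3/8·603905/262144 + 1/4·62523/32768 + 1/8·5785/4096 + 1/4·49/64 = 5680883/2097152
E[N_7] = m(7) = 5680883/2097152


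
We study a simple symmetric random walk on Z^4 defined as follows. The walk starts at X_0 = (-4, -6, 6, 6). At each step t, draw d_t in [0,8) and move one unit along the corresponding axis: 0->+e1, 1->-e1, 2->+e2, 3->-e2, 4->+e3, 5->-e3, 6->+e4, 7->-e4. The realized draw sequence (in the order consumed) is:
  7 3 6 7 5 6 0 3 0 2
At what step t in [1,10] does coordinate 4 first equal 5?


t=0: X=(-4, -6, 6, 6), d=7 → -e4, X_1=(-4, -6, 6, 5)
t=1: X=(-4, -6, 6, 5), d=3 → -e2, X_2=(-4, -7, 6, 5)
t=2: X=(-4, -7, 6, 5), d=6 → +e4, X_3=(-4, -7, 6, 6)
t=3: X=(-4, -7, 6, 6), d=7 → -e4, X_4=(-4, -7, 6, 5)
t=4: X=(-4, -7, 6, 5), d=5 → -e3, X_5=(-4, -7, 5, 5)
t=5: X=(-4, -7, 5, 5), d=6 → +e4, X_6=(-4, -7, 5, 6)
t=6: X=(-4, -7, 5, 6), d=0 → +e1, X_7=(-3, -7, 5, 6)
t=7: X=(-3, -7, 5, 6), d=3 → -e2, X_8=(-3, -8, 5, 6)
t=8: X=(-3, -8, 5, 6), d=0 → +e1, X_9=(-2, -8, 5, 6)
t=9: X=(-2, -8, 5, 6), d=2 → +e2, X_10=(-2, -7, 5, 6)

1


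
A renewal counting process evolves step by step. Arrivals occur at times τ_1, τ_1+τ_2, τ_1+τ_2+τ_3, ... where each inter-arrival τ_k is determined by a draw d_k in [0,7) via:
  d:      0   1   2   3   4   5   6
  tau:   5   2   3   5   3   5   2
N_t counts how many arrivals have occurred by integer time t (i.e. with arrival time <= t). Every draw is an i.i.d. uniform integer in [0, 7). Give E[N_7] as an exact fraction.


571/343

Inter-arrival values over d=0..6: [5, 2, 3, 5, 3, 5, 2]
Each d has probability 1/7, so the pmf of τ is: f(2) = 2/7, f(3) = 2/7, f(5) = 3/7
Renewal equation for m(n) = E[N_n]: condition on τ_1 = k (if k <= n, one arrival plus a fresh copy on the remaining n−k steps): m(n) = F(n) + Σ_{k<=n} f(k)·m(n−k), where F(n) = P(τ <= n) and m(0) = 0
m(1) = F(1) = 0
m(2) = F(2) = 2/7
m(3) = F(3) = 4/7
m(4) = F(4) + f(2)·m(2) = 4/7 + 2/7·2/7 = 32/49
m(5) = F(5) + f(2)·m(3) + f(3)·m(2) = 1 + 2/7·4/7 + 2/7·2/7 = 61/49
m(6) = F(6) + f(2)·m(4) + f(3)·m(3) = 1 + 2/7·32/49 + 2/7·4/7 = 463/343
m(7) = F(7) + f(2)·m(5) + f(3)·m(4) + f(5)·m(2) = 1 + 2/7·61/49 + 2/7·32/49 + 3/7·2/7 = 571/343
E[N_7] = m(7) = 571/343


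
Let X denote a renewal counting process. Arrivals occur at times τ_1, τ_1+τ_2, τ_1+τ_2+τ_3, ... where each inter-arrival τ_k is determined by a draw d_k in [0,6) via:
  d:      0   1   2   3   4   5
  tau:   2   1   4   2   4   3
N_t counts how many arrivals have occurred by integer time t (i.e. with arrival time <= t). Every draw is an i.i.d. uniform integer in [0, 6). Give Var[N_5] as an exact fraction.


Inter-arrival values over d=0..5: [2, 1, 4, 2, 4, 3]
Each d has probability 1/6, so the pmf of τ is: f(1) = 1/6, f(2) = 1/3, f(3) = 1/6, f(4) = 1/3
Let p_n(j) = P(N_n = j), with p_0 = [1]. Condition on τ_1: p_n(0) = P(τ > n), and for j >= 1, p_n(j) = Σ_{k<=n} f(k)·p_{n−k}(j−1)
p_1 = [5/6, 1/6]  (j = 0..1)
p_2 = [1/2, 17/36, 1/36]  (j = 0..2)
p_3 = [1/3, 19/36, 29/216, 1/216]  (j = 0..3)
p_4 = [0, 25/36, 59/216, 41/1296, 1/1296]  (j = 0..4)
p_5 = [0, 17/36, 23/54, 41/432, 53/7776, 1/7776]  (j = 0..5)
E[N_5] = Σ j·p_5(j) = 12727/7776;  E[N_5²] = Σ j²·p_5(j) = 905/288
Var[N_5] = 905/288 − (12727/7776)² = 28030031/60466176

28030031/60466176


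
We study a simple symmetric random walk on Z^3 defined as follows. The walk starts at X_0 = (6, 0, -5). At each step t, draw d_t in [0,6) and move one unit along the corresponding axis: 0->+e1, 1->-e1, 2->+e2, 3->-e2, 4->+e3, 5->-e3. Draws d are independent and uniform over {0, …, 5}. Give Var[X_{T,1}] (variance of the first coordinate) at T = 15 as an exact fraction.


Outcome values over d=0..5: [1, -1, 0, 0, 0, 0]
Σy = 0, Σy² = 2, M = 6
μ = 0/6 = 0,  σ² = 2/6 − (0)² = 1/3
Independent increments: Var[X_15] = 15·σ² = 15·(1/3) = 5

5


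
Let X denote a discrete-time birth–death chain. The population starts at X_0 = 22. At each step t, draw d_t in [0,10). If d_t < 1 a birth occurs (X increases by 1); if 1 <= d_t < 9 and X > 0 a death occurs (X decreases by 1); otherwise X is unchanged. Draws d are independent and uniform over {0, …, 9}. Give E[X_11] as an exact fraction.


X can drop by at most 1 per step and X_0 = 22 > T = 11, so X_t >= 22 − t >= 11 > 0 for every t <= 11: the floor at 0 (the 'and X > 0' condition) never binds. Hence X_11 = X_0 + Σ_{t<11} Y_t with i.i.d. increments Y_t = y(d_t) ∈ {+1, −1, 0}.
Outcome values over d=0..9: [1, -1, -1, -1, -1, -1, -1, -1, -1, 0]
Σy = -7, Σy² = 9, M = 10
μ = -7/10 = -7/10,  σ² = 9/10 − (-7/10)² = 41/100
E[X_11] = 22 + 11·(-7/10) = 143/10

143/10


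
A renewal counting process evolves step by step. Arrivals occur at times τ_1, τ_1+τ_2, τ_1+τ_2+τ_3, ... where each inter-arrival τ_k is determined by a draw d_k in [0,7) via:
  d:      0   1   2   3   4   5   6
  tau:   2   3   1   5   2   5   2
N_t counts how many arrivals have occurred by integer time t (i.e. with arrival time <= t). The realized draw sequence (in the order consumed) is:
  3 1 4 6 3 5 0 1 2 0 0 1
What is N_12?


4

draw d_1=3: τ_1=5, arrival time A_1=5
draw d_2=1: τ_2=3, arrival time A_2=8
draw d_3=4: τ_3=2, arrival time A_3=10
draw d_4=6: τ_4=2, arrival time A_4=12
draw d_5=3: τ_5=5, arrival time A_5=17
draw d_6=5: τ_6=5, arrival time A_6=22
draw d_7=0: τ_7=2, arrival time A_7=24
draw d_8=1: τ_8=3, arrival time A_8=27
draw d_9=2: τ_9=1, arrival time A_9=28
draw d_10=0: τ_10=2, arrival time A_10=30
draw d_11=0: τ_11=2, arrival time A_11=32
draw d_12=1: τ_12=3, arrival time A_12=35
N_t over t=0..12: 0:0 1:0 2:0 3:0 4:0 5:1 6:1 7:1 8:2 9:2 10:3 11:3 12:4


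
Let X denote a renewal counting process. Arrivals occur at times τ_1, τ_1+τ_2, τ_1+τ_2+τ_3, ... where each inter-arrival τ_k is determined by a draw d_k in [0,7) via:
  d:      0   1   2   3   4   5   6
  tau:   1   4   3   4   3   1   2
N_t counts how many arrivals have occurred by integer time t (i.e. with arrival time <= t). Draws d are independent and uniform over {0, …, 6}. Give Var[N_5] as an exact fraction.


Inter-arrival values over d=0..6: [1, 4, 3, 4, 3, 1, 2]
Each d has probability 1/7, so the pmf of τ is: f(1) = 2/7, f(2) = 1/7, f(3) = 2/7, f(4) = 2/7
Let p_n(j) = P(N_n = j), with p_0 = [1]. Condition on τ_1: p_n(0) = P(τ > n), and for j >= 1, p_n(j) = Σ_{k<=n} f(k)·p_{n−k}(j−1)
p_1 = [5/7, 2/7]  (j = 0..1)
p_2 = [4/7, 17/49, 4/49]  (j = 0..2)
p_3 = [2/7, 27/49, 48/343, 8/343]  (j = 0..3)
p_4 = [0, 32/49, 99/343, 124/2401, 16/2401]  (j = 0..4)
p_5 = [0, 20/49, 153/343, 302/2401, 304/16807, 32/16807]  (j = 0..5)
E[N_5] = Σ j·p_5(j) = 29572/16807;  E[N_5²] = Σ j²·p_5(j) = 61538/16807
Var[N_5] = 61538/16807 − (29572/16807)² = 159765982/282475249

159765982/282475249


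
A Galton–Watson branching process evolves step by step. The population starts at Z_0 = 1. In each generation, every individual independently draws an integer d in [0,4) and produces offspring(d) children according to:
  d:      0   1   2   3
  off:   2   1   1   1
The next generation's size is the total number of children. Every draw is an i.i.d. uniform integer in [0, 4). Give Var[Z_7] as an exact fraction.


2894109375/268435456

Outcome values over d=0..3: [2, 1, 1, 1]
Σy = 5, Σy² = 7, M = 4
μ = 5/4 = 5/4,  σ² = 7/4 − (5/4)² = 3/16
V_0 = 0, E_0 = 1
V_1 = 3/16·E_0 + (5/4)²·V_0 = 3/16;  E_1 = 5/4
V_2 = 3/16·E_1 + (5/4)²·V_1 = 135/256;  E_2 = 25/16
V_3 = 3/16·E_2 + (5/4)²·V_2 = 4575/4096;  E_3 = 125/64
V_4 = 3/16·E_3 + (5/4)²·V_3 = 138375/65536;  E_4 = 625/256
V_5 = 3/16·E_4 + (5/4)²·V_4 = 3939375/1048576;  E_5 = 3125/1024
V_6 = 3/16·E_5 + (5/4)²·V_5 = 108084375/16777216;  E_6 = 15625/4096
V_7 = 3/16·E_6 + (5/4)²·V_6 = 2894109375/268435456;  E_7 = 78125/16384


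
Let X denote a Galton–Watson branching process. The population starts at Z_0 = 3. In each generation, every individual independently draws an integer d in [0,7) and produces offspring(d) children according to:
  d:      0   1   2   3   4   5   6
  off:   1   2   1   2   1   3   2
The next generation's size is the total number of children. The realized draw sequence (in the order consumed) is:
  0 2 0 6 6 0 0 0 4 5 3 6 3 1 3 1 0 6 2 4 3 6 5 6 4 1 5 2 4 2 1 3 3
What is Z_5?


gen 0: Z_0=3, draws=[0, 2, 0], offspring=[1, 1, 1], Z_1=3
gen 1: Z_1=3, draws=[6, 6, 0], offspring=[2, 2, 1], Z_2=5
gen 2: Z_2=5, draws=[0, 0, 4, 5, 3], offspring=[1, 1, 1, 3, 2], Z_3=8
gen 3: Z_3=8, draws=[6, 3, 1, 3, 1, 0, 6, 2], offspring=[2, 2, 2, 2, 2, 1, 2, 1], Z_4=14
gen 4: Z_4=14, draws=[4, 3, 6, 5, 6, 4, 1, 5, 2, 4, 2, 1, 3, 3], offspring=[1, 2, 2, 3, 2, 1, 2, 3, 1, 1, 1, 2, 2, 2], Z_5=25

25


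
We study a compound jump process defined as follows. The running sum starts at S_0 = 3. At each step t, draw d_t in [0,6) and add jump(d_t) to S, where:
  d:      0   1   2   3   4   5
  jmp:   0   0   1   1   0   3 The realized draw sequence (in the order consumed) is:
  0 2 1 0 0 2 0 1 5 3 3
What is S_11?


t=0: S=3, d=0, jump=0, S_1=3
t=1: S=3, d=2, jump=1, S_2=4
t=2: S=4, d=1, jump=0, S_3=4
t=3: S=4, d=0, jump=0, S_4=4
t=4: S=4, d=0, jump=0, S_5=4
t=5: S=4, d=2, jump=1, S_6=5
t=6: S=5, d=0, jump=0, S_7=5
t=7: S=5, d=1, jump=0, S_8=5
t=8: S=5, d=5, jump=3, S_9=8
t=9: S=8, d=3, jump=1, S_10=9
t=10: S=9, d=3, jump=1, S_11=10

10


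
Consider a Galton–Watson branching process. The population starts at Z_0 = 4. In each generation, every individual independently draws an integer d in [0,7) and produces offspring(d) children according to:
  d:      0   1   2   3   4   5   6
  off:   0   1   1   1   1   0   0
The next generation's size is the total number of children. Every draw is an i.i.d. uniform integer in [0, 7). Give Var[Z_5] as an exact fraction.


64647168/282475249

Outcome values over d=0..6: [0, 1, 1, 1, 1, 0, 0]
Σy = 4, Σy² = 4, M = 7
μ = 4/7 = 4/7,  σ² = 4/7 − (4/7)² = 12/49
V_0 = 0, E_0 = 4
V_1 = 12/49·E_0 + (4/7)²·V_0 = 48/49;  E_1 = 16/7
V_2 = 12/49·E_1 + (4/7)²·V_1 = 2112/2401;  E_2 = 64/49
V_3 = 12/49·E_2 + (4/7)²·V_2 = 71424/117649;  E_3 = 256/343
V_4 = 12/49·E_3 + (4/7)²·V_3 = 2196480/5764801;  E_4 = 1024/2401
V_5 = 12/49·E_4 + (4/7)²·V_4 = 64647168/282475249;  E_5 = 4096/16807


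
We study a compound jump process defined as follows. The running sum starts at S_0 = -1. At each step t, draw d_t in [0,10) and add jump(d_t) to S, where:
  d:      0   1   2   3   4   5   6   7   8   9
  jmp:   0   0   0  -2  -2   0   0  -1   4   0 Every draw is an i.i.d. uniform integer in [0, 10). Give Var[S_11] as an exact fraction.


Outcome values over d=0..9: [0, 0, 0, -2, -2, 0, 0, -1, 4, 0]
Σy = -1, Σy² = 25, M = 10
μ = -1/10 = -1/10,  σ² = 25/10 − (-1/10)² = 249/100
Independent increments: Var[S_11] = 11·σ² = 11·(249/100) = 2739/100

2739/100


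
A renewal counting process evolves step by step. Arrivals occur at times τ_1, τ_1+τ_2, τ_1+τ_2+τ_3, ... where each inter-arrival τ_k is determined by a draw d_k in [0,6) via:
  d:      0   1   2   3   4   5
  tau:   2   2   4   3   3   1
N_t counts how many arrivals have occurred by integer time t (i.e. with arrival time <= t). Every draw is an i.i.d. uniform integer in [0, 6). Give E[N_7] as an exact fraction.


721339/279936

Inter-arrival values over d=0..5: [2, 2, 4, 3, 3, 1]
Each d has probability 1/6, so the pmf of τ is: f(1) = 1/6, f(2) = 1/3, f(3) = 1/3, f(4) = 1/6
Renewal equation for m(n) = E[N_n]: condition on τ_1 = k (if k <= n, one arrival plus a fresh copy on the remaining n−k steps): m(n) = F(n) + Σ_{k<=n} f(k)·m(n−k), where F(n) = P(τ <= n) and m(0) = 0
m(1) = F(1) = 1/6
m(2) = F(2) + f(1)·m(1) = 1/2 + 1/6·1/6 = 19/36
m(3) = F(3) + f(1)·m(2) + f(2)·m(1) = 5/6 + 1/6·19/36 + 1/3·1/6 = 211/216
m(4) = F(4) + f(1)·m(3) + f(2)·m(2) + f(3)·m(1) = 1 + 1/6·211/216 + 1/3·19/36 + 1/3·1/6 = 1807/1296
m(5) = F(5) + f(1)·m(4) + f(2)·m(3) + f(3)·m(2) + f(4)·m(1) = 1 + 1/6·1807/1296 + 1/3·211/216 + 1/3·19/36 + 1/6·1/6 = 13699/7776
m(6) = F(6) + f(1)·m(5) + f(2)·m(4) + f(3)·m(3) + f(4)·m(2) = 1 + 1/6·13699/7776 + 1/3·1807/1296 + 1/3·211/216 + 1/6·19/36 = 101335/46656
m(7) = F(7) + f(1)·m(6) + f(2)·m(5) + f(3)·m(4) + f(4)·m(3) = 1 + 1/6·101335/46656 + 1/3·13699/7776 + 1/3·1807/1296 + 1/6·211/216 = 721339/279936
E[N_7] = m(7) = 721339/279936


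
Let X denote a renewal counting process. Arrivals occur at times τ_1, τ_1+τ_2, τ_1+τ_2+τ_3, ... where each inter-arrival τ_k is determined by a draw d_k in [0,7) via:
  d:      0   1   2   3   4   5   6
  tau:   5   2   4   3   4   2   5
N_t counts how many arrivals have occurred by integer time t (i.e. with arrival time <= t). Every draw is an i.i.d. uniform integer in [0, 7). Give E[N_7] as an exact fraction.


Inter-arrival values over d=0..6: [5, 2, 4, 3, 4, 2, 5]
Each d has probability 1/7, so the pmf of τ is: f(2) = 2/7, f(3) = 1/7, f(4) = 2/7, f(5) = 2/7
Renewal equation for m(n) = E[N_n]: condition on τ_1 = k (if k <= n, one arrival plus a fresh copy on the remaining n−k steps): m(n) = F(n) + Σ_{k<=n} f(k)·m(n−k), where F(n) = P(τ <= n) and m(0) = 0
m(1) = F(1) = 0
m(2) = F(2) = 2/7
m(3) = F(3) = 3/7
m(4) = F(4) + f(2)·m(2) = 5/7 + 2/7·2/7 = 39/49
m(5) = F(5) + f(2)·m(3) + f(3)·m(2) = 1 + 2/7·3/7 + 1/7·2/7 = 57/49
m(6) = F(6) + f(2)·m(4) + f(3)·m(3) + f(4)·m(2) = 1 + 2/7·39/49 + 1/7·3/7 + 2/7·2/7 = 470/343
m(7) = F(7) + f(2)·m(5) + f(3)·m(4) + f(4)·m(3) + f(5)·m(2) = 1 + 2/7·57/49 + 1/7·39/49 + 2/7·3/7 + 2/7·2/7 = 566/343
E[N_7] = m(7) = 566/343

566/343
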